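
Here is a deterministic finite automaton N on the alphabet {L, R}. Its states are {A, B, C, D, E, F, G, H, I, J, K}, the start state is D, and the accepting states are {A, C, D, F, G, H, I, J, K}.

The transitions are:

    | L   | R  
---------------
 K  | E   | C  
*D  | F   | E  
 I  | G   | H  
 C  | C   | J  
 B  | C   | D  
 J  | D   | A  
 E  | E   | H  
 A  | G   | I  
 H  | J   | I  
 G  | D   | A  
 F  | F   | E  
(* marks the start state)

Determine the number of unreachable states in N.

3

BFS from D reaches {A, D, E, F, G, H, I, J}; the 3 state(s) B, C, K are never visited.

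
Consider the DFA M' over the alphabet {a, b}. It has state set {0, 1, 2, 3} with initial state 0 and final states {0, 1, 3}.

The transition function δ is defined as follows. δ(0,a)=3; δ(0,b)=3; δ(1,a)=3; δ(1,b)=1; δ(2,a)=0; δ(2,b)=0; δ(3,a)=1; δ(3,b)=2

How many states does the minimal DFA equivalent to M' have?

P0 = {0,1,3} | {2}.
Refine {0,1,3} on symbol b: members go to different blocks, giving {0,1} and {3}.
Split {0,1} by δ(·,b) → {0} and {1}.
The partition is now stable with 4 blocks: {0} | {2} | {3} | {1}.

4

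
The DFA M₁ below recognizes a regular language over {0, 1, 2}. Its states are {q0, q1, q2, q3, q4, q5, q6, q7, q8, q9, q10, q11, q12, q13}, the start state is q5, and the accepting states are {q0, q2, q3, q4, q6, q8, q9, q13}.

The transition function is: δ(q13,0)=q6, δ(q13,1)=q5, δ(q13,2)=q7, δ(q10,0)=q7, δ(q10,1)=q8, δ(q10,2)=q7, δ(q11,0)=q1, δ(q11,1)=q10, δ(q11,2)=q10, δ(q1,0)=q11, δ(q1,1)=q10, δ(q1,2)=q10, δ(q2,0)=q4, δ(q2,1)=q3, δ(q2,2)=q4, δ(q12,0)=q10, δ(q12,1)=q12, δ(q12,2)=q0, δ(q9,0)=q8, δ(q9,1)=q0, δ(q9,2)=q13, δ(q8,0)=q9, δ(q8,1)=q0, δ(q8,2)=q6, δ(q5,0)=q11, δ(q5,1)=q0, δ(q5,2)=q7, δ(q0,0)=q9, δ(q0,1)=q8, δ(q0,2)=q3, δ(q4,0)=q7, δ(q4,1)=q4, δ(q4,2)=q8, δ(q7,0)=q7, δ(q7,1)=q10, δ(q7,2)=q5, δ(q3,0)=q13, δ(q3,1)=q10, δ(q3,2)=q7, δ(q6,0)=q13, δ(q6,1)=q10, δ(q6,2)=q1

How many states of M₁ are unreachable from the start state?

3

BFS from q5 reaches {q0, q1, q3, q5, q6, q7, q8, q9, q10, q11, q13}; the 3 state(s) q2, q4, q12 are never visited.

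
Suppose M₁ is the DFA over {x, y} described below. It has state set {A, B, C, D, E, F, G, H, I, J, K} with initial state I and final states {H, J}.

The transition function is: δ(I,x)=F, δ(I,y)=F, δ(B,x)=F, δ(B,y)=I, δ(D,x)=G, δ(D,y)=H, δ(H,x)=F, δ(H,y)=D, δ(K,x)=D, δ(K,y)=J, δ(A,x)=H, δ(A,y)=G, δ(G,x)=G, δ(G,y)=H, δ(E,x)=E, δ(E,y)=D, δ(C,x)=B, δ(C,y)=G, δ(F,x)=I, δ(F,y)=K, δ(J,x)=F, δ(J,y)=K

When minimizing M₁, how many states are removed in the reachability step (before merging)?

No path from I leads to A, B, C, E; the other 7 states are all reachable.

4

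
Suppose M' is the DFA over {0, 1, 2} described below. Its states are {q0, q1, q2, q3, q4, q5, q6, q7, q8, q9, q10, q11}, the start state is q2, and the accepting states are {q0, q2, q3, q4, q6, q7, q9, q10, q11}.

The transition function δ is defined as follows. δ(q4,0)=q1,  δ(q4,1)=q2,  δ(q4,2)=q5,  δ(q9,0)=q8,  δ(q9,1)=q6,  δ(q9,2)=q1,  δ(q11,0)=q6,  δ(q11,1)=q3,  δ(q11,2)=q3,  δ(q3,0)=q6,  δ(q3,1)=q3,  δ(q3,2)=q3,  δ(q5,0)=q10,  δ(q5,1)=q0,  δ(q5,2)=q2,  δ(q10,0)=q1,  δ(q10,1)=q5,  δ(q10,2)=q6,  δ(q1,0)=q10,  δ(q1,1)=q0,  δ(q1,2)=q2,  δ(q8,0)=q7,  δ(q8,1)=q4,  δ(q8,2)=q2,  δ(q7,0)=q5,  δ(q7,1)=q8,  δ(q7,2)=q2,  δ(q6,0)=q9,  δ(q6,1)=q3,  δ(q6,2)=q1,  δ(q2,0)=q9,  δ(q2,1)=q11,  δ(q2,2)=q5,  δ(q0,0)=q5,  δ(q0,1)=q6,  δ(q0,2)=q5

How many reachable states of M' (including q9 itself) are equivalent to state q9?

3

All states are reachable from the start state.
Initial partition by acceptance: {q0,q2,q3,q4,q6,q7,q9,q10,q11} | {q1,q5,q8}.
Refine {q0,q2,q3,q4,q6,q7,q9,q10,q11} on symbol 0: members go to different blocks, giving {q0,q4,q7,q9,q10} and {q2,q3,q6,q11}.
Refine {q0,q4,q7,q9,q10} on symbol 1: members go to different blocks, giving {q0,q4,q9} and {q7,q10}.
On input 0, block {q2,q3,q6,q11} splits into {q2,q6} and {q3,q11}.
The partition is now stable with 5 blocks: {q0,q4,q9} | {q1,q5,q8} | {q2,q6} | {q7,q10} | {q3,q11}.
State q9 belongs to the block {q0,q4,q9}, which has 3 states.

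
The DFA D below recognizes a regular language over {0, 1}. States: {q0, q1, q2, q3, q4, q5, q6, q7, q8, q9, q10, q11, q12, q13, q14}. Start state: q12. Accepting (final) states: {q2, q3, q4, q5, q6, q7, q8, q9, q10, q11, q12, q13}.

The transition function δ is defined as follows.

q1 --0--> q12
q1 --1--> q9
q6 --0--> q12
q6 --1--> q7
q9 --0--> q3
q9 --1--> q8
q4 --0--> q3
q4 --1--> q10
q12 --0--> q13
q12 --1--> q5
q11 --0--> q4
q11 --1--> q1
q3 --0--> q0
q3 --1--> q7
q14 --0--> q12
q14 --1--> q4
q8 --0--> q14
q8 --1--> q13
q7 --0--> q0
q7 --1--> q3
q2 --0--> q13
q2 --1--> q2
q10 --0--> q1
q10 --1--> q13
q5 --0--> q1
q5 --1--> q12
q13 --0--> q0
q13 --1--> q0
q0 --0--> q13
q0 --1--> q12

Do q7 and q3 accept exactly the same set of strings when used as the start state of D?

States {q2,q6,q11} cannot be reached from the start state, so discard them.
Initial partition by acceptance: {q3,q4,q5,q7,q8,q9,q10,q12,q13} | {q0,q1,q14}.
Split {q3,q4,q5,q7,q8,q9,q10,q12,q13} by δ(·,0) → {q3,q5,q7,q8,q10,q13} and {q4,q9,q12}.
Split {q3,q5,q7,q8,q10,q13} by δ(·,1) → {q3,q7,q8,q10} and {q5} and {q13}.
Refine {q3,q7,q8,q10} on symbol 1: members go to different blocks, giving {q3,q7} and {q8,q10}.
Split {q0,q1,q14} by δ(·,0) → {q1,q14} and {q0}.
Split {q4,q9,q12} by δ(·,0) → {q4,q9} and {q12}.
The partition is now stable with 8 blocks: {q3,q7} | {q1,q14} | {q4,q9} | {q5} | {q13} | {q8,q10} | {q0} | {q12}.
q7 and q3 lie in the same block of the stable partition, so they are equivalent — no string distinguishes them.

Yes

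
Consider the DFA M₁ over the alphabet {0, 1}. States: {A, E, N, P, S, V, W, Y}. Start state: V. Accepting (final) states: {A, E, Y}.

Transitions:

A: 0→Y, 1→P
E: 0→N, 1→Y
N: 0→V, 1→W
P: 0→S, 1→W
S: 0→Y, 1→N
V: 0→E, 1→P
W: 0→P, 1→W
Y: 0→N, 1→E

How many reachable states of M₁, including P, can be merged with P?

2

Reachable states from the start: {E,N,P,S,V,W,Y}. Unreachable: {A} — drop them.
Start with accepting vs non-accepting: {E,Y} | {N,P,S,V,W}.
Refine {N,P,S,V,W} on symbol 0: members go to different blocks, giving {N,P,W} and {S,V}.
Refine {N,P,W} on symbol 0: members go to different blocks, giving {N,P} and {W}.
No further refinement is possible. Final partition (4 blocks): {E,Y} | {N,P} | {S,V} | {W}.
State P belongs to the block {N,P}, which has 2 states.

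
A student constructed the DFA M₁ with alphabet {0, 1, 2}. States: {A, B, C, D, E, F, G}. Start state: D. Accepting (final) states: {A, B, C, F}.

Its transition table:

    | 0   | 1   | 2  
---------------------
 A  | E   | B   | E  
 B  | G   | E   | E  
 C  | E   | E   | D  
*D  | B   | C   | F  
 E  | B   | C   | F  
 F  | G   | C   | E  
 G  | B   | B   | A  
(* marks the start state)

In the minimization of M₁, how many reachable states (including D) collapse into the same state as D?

3

All states are reachable from the start state.
Start with accepting vs non-accepting: {A,B,C,F} | {D,E,G}.
Refine {A,B,C,F} on symbol 1: members go to different blocks, giving {A,F} and {B,C}.
No further refinement is possible. Final partition (3 blocks): {A,F} | {D,E,G} | {B,C}.
State D belongs to the block {D,E,G}, which has 3 states.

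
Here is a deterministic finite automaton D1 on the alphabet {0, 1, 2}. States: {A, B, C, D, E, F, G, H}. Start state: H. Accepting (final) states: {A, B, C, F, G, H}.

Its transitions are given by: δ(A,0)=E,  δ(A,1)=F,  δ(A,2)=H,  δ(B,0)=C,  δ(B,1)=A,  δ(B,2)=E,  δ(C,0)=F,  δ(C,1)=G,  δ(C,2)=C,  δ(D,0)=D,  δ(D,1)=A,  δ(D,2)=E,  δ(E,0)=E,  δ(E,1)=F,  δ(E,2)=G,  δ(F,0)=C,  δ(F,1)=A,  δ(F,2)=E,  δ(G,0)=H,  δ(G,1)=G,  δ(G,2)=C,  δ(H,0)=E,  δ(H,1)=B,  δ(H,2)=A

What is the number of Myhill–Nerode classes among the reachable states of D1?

5

States {D} cannot be reached from the start state, so discard them.
P0 = {A,B,C,F,G,H} | {E}.
Split {A,B,C,F,G,H} by δ(·,0) → {B,C,F,G} and {A,H}.
Split {B,C,F,G} by δ(·,0) → {B,C,F} and {G}.
Refine {B,C,F} on symbol 1: members go to different blocks, giving {B,F} and {C}.
Stable partition: {B,F} | {E} | {A,H} | {G} | {C} — 5 equivalence classes.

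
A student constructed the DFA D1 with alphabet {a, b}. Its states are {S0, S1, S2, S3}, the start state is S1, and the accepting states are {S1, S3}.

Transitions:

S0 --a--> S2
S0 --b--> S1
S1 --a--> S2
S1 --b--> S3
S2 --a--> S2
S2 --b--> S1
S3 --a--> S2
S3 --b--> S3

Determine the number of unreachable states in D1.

1

Starting at S1 and following transitions, the reachable set is {S1, S2, S3}. That leaves S0 unreachable — 1 in total.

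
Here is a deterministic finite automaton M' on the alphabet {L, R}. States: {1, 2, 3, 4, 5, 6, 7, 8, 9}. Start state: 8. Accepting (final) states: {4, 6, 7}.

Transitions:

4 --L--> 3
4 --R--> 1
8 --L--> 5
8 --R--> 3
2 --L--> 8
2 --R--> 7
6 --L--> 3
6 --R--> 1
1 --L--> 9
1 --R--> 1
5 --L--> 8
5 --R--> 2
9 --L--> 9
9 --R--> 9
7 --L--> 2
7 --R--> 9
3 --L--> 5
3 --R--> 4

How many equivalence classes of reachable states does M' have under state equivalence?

States {6} cannot be reached from the start state, so discard them.
Start with accepting vs non-accepting: {4,7} | {1,2,3,5,8,9}.
Refine {1,2,3,5,8,9} on symbol R: members go to different blocks, giving {1,5,8,9} and {2,3}.
Refine {1,5,8,9} on symbol R: members go to different blocks, giving {1,9} and {5,8}.
Stable partition: {4,7} | {1,9} | {2,3} | {5,8} — 4 equivalence classes.

4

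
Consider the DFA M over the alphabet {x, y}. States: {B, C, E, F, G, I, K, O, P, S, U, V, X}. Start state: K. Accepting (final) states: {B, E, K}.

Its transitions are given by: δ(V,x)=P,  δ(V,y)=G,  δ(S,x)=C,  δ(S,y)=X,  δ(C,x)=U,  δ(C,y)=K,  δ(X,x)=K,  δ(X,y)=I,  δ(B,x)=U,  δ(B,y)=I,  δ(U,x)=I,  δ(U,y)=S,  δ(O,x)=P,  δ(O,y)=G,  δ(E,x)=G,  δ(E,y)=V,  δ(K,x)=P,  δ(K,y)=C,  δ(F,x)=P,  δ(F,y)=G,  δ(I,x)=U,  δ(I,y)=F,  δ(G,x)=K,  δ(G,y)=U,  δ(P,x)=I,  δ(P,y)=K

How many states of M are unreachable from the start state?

4

No path from K leads to B, E, O, V; the other 9 states are all reachable.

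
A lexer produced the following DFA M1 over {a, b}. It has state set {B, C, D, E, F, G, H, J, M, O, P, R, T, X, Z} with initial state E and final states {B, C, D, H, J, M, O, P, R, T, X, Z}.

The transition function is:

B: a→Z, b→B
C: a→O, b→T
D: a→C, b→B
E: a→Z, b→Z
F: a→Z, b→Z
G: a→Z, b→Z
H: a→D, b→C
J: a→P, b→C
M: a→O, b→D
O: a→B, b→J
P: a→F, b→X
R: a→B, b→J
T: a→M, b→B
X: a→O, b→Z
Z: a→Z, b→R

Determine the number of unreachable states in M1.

2

BFS from E reaches {B, C, D, E, F, J, M, O, P, R, T, X, Z}; the 2 state(s) G, H are never visited.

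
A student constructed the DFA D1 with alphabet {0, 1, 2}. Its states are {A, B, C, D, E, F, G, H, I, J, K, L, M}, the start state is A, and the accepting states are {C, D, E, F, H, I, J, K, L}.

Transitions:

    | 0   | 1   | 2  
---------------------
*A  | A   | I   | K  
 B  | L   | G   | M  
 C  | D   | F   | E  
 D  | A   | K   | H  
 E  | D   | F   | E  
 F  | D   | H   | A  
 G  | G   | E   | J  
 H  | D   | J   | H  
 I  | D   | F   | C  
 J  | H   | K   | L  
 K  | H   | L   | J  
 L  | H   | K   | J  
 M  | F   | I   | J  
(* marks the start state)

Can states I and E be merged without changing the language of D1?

Yes

First remove the unreachable states {B,G,M}; 10 states remain.
P0 = {C,D,E,F,H,I,J,K,L} | {A}.
Split {C,D,E,F,H,I,J,K,L} by δ(·,0) → {C,E,F,H,I,J,K,L} and {D}.
Refine {C,E,F,H,I,J,K,L} on symbol 0: members go to different blocks, giving {C,E,F,H,I} and {J,K,L}.
Split {C,E,F,H,I} by δ(·,1) → {C,E,F,I} and {H}.
Split {C,E,F,I} by δ(·,1) → {C,E,I} and {F}.
The partition is now stable with 6 blocks: {C,E,I} | {A} | {D} | {J,K,L} | {H} | {F}.
I and E lie in the same block of the stable partition, so they are equivalent — no string distinguishes them.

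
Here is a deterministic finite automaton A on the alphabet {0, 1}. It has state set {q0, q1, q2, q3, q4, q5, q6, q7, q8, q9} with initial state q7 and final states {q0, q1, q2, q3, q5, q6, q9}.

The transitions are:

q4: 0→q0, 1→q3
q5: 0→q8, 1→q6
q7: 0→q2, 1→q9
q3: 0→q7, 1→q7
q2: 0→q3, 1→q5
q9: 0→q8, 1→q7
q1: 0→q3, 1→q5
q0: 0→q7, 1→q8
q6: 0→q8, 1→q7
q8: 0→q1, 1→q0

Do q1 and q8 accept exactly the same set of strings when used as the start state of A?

States {q4} cannot be reached from the start state, so discard them.
Initial partition by acceptance: {q0,q1,q2,q3,q5,q6,q9} | {q7,q8}.
Split {q0,q1,q2,q3,q5,q6,q9} by δ(·,0) → {q0,q3,q5,q6,q9} and {q1,q2}.
Refine {q0,q3,q5,q6,q9} on symbol 1: members go to different blocks, giving {q0,q3,q6,q9} and {q5}.
Stable partition: {q0,q3,q6,q9} | {q7,q8} | {q1,q2} | {q5} — 4 equivalence classes.
q1 and q8 end up in different blocks, so they are distinguishable. For instance, the string 'ε' is accepted from only q1.

No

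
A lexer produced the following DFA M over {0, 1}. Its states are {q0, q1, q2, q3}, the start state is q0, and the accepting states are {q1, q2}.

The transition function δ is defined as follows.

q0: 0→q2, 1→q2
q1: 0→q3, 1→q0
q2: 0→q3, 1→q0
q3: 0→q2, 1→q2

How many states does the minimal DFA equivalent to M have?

2

First remove the unreachable states {q1}; 3 states remain.
Start with accepting vs non-accepting: {q2} | {q0,q3}.
Stable partition: {q2} | {q0,q3} — 2 equivalence classes.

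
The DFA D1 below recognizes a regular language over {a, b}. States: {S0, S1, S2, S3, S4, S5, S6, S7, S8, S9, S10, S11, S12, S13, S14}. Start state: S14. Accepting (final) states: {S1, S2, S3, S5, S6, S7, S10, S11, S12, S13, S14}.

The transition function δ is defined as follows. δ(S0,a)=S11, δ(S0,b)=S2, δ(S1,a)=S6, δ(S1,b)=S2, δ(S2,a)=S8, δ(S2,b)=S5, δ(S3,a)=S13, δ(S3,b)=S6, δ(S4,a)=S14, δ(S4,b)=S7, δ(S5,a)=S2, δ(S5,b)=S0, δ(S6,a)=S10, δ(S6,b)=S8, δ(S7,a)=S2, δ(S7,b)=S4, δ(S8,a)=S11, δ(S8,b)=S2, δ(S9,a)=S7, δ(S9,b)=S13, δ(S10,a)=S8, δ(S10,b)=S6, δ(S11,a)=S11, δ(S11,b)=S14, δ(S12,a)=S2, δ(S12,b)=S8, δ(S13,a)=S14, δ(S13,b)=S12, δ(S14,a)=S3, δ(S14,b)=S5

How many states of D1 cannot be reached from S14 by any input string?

No path from S14 leads to S1, S4, S7, S9; the other 11 states are all reachable.

4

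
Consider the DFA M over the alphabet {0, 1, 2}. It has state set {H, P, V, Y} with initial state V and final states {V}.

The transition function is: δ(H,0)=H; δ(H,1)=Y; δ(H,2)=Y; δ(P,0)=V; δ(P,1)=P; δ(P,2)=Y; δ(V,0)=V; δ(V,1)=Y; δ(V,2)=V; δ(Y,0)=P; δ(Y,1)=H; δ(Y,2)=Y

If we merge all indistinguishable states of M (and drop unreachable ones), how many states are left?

Start with accepting vs non-accepting: {V} | {H,P,Y}.
Split {H,P,Y} by δ(·,0) → {H,Y} and {P}.
On input 0, block {H,Y} splits into {H} and {Y}.
Stable partition: {V} | {H} | {P} | {Y} — 4 equivalence classes.

4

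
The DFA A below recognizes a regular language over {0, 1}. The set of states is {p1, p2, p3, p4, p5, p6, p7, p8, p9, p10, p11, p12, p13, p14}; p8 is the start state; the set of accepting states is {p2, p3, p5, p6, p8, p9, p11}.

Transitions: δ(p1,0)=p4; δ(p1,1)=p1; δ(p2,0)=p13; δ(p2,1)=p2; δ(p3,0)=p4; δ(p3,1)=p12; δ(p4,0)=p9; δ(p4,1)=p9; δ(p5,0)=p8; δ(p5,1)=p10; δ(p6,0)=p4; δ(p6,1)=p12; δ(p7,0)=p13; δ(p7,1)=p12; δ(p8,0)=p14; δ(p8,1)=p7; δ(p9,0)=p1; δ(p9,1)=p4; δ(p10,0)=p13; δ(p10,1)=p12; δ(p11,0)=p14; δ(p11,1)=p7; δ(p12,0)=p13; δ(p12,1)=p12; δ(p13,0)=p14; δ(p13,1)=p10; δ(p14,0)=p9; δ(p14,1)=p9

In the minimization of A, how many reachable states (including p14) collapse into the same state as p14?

Reachable states from the start: {p1,p4,p7,p8,p9,p10,p12,p13,p14}. Unreachable: {p2,p3,p5,p6,p11} — drop them.
Start with accepting vs non-accepting: {p8,p9} | {p1,p4,p7,p10,p12,p13,p14}.
Refine {p1,p4,p7,p10,p12,p13,p14} on symbol 0: members go to different blocks, giving {p1,p7,p10,p12,p13} and {p4,p14}.
Split {p8,p9} by δ(·,0) → {p8} and {p9}.
On input 0, block {p1,p7,p10,p12,p13} splits into {p7,p10,p12} and {p1,p13}.
Split {p1,p13} by δ(·,1) → {p1} and {p13}.
No further refinement is possible. Final partition (6 blocks): {p8} | {p7,p10,p12} | {p4,p14} | {p9} | {p1} | {p13}.
State p14 belongs to the block {p4,p14}, which has 2 states.

2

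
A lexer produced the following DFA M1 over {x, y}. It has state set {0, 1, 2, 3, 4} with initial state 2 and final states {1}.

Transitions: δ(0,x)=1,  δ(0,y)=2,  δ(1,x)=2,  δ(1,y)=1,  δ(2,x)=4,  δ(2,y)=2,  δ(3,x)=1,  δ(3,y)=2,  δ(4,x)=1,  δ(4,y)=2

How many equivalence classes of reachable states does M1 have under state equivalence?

3

First remove the unreachable states {0,3}; 3 states remain.
P0 = {1} | {2,4}.
Split {2,4} by δ(·,x) → {2} and {4}.
No further refinement is possible. Final partition (3 blocks): {1} | {2} | {4}.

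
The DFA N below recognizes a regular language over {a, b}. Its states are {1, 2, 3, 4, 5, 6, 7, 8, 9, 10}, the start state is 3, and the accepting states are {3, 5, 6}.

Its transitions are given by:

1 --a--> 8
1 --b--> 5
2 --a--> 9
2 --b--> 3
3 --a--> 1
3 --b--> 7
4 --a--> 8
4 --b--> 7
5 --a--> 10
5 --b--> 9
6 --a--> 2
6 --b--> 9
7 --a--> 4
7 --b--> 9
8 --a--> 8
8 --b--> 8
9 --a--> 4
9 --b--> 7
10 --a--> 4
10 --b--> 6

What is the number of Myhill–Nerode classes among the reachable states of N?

3

Every state is reachable, so we keep all 10.
P0 = {3,5,6} | {1,2,4,7,8,9,10}.
On input b, block {1,2,4,7,8,9,10} splits into {4,7,8,9} and {1,2,10}.
No further refinement is possible. Final partition (3 blocks): {3,5,6} | {4,7,8,9} | {1,2,10}.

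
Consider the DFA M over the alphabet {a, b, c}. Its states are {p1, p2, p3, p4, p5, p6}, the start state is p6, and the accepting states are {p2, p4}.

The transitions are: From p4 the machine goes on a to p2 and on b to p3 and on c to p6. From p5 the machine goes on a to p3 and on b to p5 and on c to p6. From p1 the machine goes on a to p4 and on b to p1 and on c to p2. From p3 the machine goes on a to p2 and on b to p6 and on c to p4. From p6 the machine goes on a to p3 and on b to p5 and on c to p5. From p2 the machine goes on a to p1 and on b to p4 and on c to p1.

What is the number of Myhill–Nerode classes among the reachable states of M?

5

P0 = {p2,p4} | {p1,p3,p5,p6}.
On input a, block {p2,p4} splits into {p2} and {p4}.
Refine {p1,p3,p5,p6} on symbol a: members go to different blocks, giving {p5,p6} and {p1} and {p3}.
No further refinement is possible. Final partition (5 blocks): {p2} | {p5,p6} | {p4} | {p1} | {p3}.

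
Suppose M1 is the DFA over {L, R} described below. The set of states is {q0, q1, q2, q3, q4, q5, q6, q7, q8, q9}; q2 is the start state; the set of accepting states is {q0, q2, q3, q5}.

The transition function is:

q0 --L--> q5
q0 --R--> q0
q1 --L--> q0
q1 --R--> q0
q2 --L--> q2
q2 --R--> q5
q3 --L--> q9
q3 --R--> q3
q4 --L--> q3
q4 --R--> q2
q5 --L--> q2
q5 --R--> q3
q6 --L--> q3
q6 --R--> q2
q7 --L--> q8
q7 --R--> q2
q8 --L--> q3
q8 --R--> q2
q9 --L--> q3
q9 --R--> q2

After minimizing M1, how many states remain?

4

First remove the unreachable states {q0,q1,q4,q6,q7,q8}; 4 states remain.
Initial partition by acceptance: {q2,q3,q5} | {q9}.
Split {q2,q3,q5} by δ(·,L) → {q2,q5} and {q3}.
Refine {q2,q5} on symbol R: members go to different blocks, giving {q2} and {q5}.
No further refinement is possible. Final partition (4 blocks): {q2} | {q9} | {q3} | {q5}.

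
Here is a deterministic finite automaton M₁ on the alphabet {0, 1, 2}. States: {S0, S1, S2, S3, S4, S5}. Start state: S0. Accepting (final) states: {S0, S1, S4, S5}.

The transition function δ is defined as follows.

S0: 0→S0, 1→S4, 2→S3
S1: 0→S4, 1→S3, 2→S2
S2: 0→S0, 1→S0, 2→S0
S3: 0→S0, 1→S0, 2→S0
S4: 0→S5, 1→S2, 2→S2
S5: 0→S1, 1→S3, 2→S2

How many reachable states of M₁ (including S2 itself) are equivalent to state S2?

2

P0 = {S0,S1,S4,S5} | {S2,S3}.
On input 1, block {S0,S1,S4,S5} splits into {S1,S4,S5} and {S0}.
Stable partition: {S1,S4,S5} | {S2,S3} | {S0} — 3 equivalence classes.
State S2 belongs to the block {S2,S3}, which has 2 states.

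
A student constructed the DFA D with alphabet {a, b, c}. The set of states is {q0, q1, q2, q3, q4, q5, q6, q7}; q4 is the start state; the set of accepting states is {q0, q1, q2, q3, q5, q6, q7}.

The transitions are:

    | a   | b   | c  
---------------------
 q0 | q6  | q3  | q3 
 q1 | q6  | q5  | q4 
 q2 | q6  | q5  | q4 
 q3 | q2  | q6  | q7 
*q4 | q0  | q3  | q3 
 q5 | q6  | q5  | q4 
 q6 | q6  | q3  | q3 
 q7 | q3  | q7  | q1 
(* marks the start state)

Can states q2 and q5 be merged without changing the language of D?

Yes

P0 = {q0,q1,q2,q3,q5,q6,q7} | {q4}.
On input c, block {q0,q1,q2,q3,q5,q6,q7} splits into {q0,q3,q6,q7} and {q1,q2,q5}.
Split {q0,q3,q6,q7} by δ(·,a) → {q0,q6,q7} and {q3}.
Refine {q0,q6,q7} on symbol a: members go to different blocks, giving {q0,q6} and {q7}.
No further refinement is possible. Final partition (5 blocks): {q0,q6} | {q4} | {q1,q2,q5} | {q3} | {q7}.
q2 and q5 lie in the same block of the stable partition, so they are equivalent — no string distinguishes them.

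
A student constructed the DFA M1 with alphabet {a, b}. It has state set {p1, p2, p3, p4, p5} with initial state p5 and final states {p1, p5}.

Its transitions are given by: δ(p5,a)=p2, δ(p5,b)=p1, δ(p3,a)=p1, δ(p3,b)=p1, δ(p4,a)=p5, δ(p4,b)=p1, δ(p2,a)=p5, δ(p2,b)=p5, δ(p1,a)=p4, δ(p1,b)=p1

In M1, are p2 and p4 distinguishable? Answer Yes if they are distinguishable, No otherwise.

Reachable states from the start: {p1,p2,p4,p5}. Unreachable: {p3} — drop them.
Start with accepting vs non-accepting: {p1,p5} | {p2,p4}.
The partition is now stable with 2 blocks: {p1,p5} | {p2,p4}.
p2 and p4 lie in the same block of the stable partition, so they are equivalent — no string distinguishes them.

No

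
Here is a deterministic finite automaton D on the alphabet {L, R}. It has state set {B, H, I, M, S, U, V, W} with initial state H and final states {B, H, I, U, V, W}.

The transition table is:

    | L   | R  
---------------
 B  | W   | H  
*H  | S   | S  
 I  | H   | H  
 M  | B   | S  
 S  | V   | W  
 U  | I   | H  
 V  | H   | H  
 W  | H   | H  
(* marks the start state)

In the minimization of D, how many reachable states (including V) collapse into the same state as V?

Reachable states from the start: {H,S,V,W}. Unreachable: {B,I,M,U} — drop them.
P0 = {H,V,W} | {S}.
On input L, block {H,V,W} splits into {V,W} and {H}.
The partition is now stable with 3 blocks: {V,W} | {S} | {H}.
The equivalence class containing V is {V,W}, of size 2.

2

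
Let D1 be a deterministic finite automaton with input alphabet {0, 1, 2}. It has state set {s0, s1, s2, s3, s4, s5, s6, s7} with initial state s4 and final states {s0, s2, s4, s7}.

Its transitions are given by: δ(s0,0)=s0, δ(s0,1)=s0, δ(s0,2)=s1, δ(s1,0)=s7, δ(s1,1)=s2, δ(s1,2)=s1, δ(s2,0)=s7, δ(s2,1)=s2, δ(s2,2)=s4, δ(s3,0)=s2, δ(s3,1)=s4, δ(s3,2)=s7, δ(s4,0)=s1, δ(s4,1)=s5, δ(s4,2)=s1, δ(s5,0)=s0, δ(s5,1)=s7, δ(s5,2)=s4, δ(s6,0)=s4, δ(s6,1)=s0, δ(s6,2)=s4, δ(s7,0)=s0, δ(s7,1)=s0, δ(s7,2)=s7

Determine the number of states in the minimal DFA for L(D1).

States {s3,s6} cannot be reached from the start state, so discard them.
Initial partition by acceptance: {s0,s2,s4,s7} | {s1,s5}.
Split {s0,s2,s4,s7} by δ(·,0) → {s0,s2,s7} and {s4}.
On input 2, block {s0,s2,s7} splits into {s0} and {s2} and {s7}.
Refine {s1,s5} on symbol 0: members go to different blocks, giving {s1} and {s5}.
Stable partition: {s0} | {s1} | {s4} | {s2} | {s7} | {s5} — 6 equivalence classes.

6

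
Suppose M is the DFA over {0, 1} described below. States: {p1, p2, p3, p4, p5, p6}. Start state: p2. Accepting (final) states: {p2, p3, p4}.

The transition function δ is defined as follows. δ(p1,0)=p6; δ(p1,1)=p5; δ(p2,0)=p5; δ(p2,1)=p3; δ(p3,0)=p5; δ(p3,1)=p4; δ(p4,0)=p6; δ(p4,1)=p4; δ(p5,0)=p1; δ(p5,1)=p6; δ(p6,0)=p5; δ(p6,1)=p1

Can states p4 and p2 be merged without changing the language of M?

P0 = {p2,p3,p4} | {p1,p5,p6}.
The partition is now stable with 2 blocks: {p2,p3,p4} | {p1,p5,p6}.
p4 and p2 lie in the same block of the stable partition, so they are equivalent — no string distinguishes them.

Yes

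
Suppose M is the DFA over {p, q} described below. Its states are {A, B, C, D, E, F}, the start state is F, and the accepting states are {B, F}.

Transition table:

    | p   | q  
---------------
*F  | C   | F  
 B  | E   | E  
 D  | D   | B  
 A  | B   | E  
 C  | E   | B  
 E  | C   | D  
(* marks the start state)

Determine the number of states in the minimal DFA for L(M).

States {A} cannot be reached from the start state, so discard them.
Initial partition by acceptance: {B,F} | {C,D,E}.
On input q, block {B,F} splits into {B} and {F}.
Refine {C,D,E} on symbol q: members go to different blocks, giving {C,D} and {E}.
On input p, block {C,D} splits into {C} and {D}.
No further refinement is possible. Final partition (5 blocks): {B} | {C} | {F} | {E} | {D}.

5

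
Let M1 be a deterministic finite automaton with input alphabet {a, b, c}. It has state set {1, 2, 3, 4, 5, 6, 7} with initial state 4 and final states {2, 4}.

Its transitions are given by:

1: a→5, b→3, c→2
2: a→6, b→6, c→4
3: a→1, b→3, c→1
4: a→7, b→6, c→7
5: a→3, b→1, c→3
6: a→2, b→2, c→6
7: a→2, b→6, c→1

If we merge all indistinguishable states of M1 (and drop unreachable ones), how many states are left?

Every state is reachable, so we keep all 7.
P0 = {2,4} | {1,3,5,6,7}.
On input c, block {2,4} splits into {2} and {4}.
On input a, block {1,3,5,6,7} splits into {1,3,5} and {6,7}.
On input c, block {1,3,5} splits into {3,5} and {1}.
Refine {3,5} on symbol a: members go to different blocks, giving {3} and {5}.
On input b, block {6,7} splits into {6} and {7}.
No further refinement is possible. Final partition (7 blocks): {2} | {3} | {4} | {6} | {1} | {5} | {7}.

7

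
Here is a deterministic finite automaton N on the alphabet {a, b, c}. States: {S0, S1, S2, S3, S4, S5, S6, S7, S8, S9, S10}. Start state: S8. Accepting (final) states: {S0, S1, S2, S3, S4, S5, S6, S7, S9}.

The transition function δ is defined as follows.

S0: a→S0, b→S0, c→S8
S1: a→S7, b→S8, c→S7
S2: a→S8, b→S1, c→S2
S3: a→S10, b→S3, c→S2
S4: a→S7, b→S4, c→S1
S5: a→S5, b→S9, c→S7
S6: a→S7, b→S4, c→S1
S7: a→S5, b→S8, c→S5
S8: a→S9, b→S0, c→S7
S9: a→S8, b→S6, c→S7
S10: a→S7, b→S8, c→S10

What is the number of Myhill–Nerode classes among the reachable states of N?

7

First remove the unreachable states {S2,S3,S10}; 8 states remain.
Initial partition by acceptance: {S0,S1,S4,S5,S6,S7,S9} | {S8}.
Refine {S0,S1,S4,S5,S6,S7,S9} on symbol a: members go to different blocks, giving {S0,S1,S4,S5,S6,S7} and {S9}.
Split {S0,S1,S4,S5,S6,S7} by δ(·,b) → {S0,S4,S6} and {S1,S7} and {S5}.
Refine {S0,S4,S6} on symbol a: members go to different blocks, giving {S4,S6} and {S0}.
Refine {S1,S7} on symbol a: members go to different blocks, giving {S1} and {S7}.
Stable partition: {S4,S6} | {S8} | {S9} | {S1} | {S5} | {S0} | {S7} — 7 equivalence classes.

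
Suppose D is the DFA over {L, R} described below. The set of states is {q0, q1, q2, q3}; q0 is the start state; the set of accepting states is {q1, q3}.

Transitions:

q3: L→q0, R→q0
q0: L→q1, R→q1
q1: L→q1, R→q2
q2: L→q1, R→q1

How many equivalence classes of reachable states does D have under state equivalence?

2

First remove the unreachable states {q3}; 3 states remain.
Initial partition by acceptance: {q1} | {q0,q2}.
No further refinement is possible. Final partition (2 blocks): {q1} | {q0,q2}.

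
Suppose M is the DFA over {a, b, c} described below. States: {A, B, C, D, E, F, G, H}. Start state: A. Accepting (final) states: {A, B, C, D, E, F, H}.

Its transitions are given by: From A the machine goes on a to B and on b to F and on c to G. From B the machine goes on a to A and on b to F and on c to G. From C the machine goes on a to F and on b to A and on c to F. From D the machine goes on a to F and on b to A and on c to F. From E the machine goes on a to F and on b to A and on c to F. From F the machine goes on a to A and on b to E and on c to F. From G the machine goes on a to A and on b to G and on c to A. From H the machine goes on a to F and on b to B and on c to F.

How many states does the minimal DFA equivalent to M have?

States {C,D,H} cannot be reached from the start state, so discard them.
P0 = {A,B,E,F} | {G}.
On input c, block {A,B,E,F} splits into {A,B} and {E,F}.
Split {E,F} by δ(·,a) → {E} and {F}.
No further refinement is possible. Final partition (4 blocks): {A,B} | {G} | {E} | {F}.

4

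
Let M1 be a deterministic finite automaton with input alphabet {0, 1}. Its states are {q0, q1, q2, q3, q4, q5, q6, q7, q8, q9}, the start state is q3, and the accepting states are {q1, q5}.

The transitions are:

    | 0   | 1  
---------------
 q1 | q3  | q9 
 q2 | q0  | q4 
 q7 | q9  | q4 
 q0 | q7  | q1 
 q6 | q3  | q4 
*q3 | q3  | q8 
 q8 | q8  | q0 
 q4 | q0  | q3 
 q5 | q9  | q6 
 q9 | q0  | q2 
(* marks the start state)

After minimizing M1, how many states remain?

8

States {q5,q6} cannot be reached from the start state, so discard them.
Initial partition by acceptance: {q1} | {q0,q2,q3,q4,q7,q8,q9}.
Refine {q0,q2,q3,q4,q7,q8,q9} on symbol 1: members go to different blocks, giving {q2,q3,q4,q7,q8,q9} and {q0}.
Refine {q2,q3,q4,q7,q8,q9} on symbol 0: members go to different blocks, giving {q2,q4,q9} and {q3,q7,q8}.
Split {q2,q4,q9} by δ(·,1) → {q2,q9} and {q4}.
Split {q2,q9} by δ(·,1) → {q2} and {q9}.
On input 0, block {q3,q7,q8} splits into {q3,q8} and {q7}.
Split {q3,q8} by δ(·,1) → {q3} and {q8}.
The partition is now stable with 8 blocks: {q1} | {q2} | {q0} | {q3} | {q4} | {q9} | {q7} | {q8}.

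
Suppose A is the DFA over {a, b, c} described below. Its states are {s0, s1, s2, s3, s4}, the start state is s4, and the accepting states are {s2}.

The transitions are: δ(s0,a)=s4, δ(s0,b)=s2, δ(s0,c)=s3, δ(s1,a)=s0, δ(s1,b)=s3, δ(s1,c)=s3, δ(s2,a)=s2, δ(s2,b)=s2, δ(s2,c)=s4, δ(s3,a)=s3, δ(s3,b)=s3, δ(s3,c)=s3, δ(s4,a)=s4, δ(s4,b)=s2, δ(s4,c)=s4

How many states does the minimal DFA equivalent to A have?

States {s0,s1,s3} cannot be reached from the start state, so discard them.
P0 = {s2} | {s4}.
Stable partition: {s2} | {s4} — 2 equivalence classes.

2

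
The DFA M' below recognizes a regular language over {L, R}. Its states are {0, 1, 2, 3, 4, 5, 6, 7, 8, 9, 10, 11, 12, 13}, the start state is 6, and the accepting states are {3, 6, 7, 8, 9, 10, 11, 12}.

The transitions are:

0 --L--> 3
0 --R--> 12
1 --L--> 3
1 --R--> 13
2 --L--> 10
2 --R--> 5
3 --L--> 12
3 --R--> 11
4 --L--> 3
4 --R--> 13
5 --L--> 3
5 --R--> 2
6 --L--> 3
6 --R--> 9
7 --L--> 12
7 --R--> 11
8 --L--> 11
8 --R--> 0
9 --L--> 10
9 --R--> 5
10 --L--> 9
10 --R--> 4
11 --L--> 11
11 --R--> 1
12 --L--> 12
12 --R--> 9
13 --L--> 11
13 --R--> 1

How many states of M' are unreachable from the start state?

3

No path from 6 leads to 0, 7, 8; the other 11 states are all reachable.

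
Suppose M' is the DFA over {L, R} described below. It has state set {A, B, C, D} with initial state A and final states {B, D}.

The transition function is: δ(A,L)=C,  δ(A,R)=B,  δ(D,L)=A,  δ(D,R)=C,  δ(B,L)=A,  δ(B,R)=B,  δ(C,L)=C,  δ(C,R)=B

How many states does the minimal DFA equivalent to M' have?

2

Reachable states from the start: {A,B,C}. Unreachable: {D} — drop them.
P0 = {B} | {A,C}.
No further refinement is possible. Final partition (2 blocks): {B} | {A,C}.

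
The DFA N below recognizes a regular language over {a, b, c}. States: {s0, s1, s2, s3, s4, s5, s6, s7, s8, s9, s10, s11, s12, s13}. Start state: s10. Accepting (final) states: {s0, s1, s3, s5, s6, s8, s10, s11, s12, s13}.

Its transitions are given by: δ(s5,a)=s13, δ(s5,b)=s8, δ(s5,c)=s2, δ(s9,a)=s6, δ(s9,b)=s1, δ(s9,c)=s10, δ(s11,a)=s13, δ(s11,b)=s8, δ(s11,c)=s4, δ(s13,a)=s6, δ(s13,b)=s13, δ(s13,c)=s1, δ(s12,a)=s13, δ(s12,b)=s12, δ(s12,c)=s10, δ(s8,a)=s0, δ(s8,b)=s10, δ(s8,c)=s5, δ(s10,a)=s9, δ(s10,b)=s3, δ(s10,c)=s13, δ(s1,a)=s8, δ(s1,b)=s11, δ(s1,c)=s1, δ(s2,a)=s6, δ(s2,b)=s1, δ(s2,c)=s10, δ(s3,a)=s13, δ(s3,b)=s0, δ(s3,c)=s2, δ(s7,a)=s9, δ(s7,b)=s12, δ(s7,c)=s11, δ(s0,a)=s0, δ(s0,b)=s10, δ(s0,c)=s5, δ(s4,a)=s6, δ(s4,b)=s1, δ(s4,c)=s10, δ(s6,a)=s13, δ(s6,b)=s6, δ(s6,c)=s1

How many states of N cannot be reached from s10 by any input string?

BFS from s10 reaches {s0, s1, s2, s3, s4, s5, s6, s8, s9, s10, s11, s13}; the 2 state(s) s7, s12 are never visited.

2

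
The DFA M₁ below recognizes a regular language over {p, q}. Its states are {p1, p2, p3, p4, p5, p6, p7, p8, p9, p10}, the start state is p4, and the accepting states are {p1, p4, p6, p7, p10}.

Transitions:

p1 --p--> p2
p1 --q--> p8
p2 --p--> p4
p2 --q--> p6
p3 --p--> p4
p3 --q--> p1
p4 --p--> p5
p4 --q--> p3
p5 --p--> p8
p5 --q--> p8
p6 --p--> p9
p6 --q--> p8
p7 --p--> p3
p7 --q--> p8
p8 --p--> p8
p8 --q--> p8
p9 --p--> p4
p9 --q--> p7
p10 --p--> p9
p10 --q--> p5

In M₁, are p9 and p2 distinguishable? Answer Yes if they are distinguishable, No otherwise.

Reachable states from the start: {p1,p2,p3,p4,p5,p6,p7,p8,p9}. Unreachable: {p10} — drop them.
Initial partition by acceptance: {p1,p4,p6,p7} | {p2,p3,p5,p8,p9}.
On input p, block {p2,p3,p5,p8,p9} splits into {p2,p3,p9} and {p5,p8}.
On input p, block {p1,p4,p6,p7} splits into {p1,p6,p7} and {p4}.
Stable partition: {p1,p6,p7} | {p2,p3,p9} | {p5,p8} | {p4} — 4 equivalence classes.
p9 and p2 lie in the same block of the stable partition, so they are equivalent — no string distinguishes them.

No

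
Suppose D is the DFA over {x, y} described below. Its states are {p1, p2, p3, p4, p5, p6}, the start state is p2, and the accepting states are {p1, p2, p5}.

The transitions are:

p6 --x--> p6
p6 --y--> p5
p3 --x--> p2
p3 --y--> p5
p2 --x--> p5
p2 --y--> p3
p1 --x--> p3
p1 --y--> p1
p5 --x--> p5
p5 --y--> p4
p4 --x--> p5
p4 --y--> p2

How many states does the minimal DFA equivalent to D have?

2

States {p1,p6} cannot be reached from the start state, so discard them.
Initial partition by acceptance: {p2,p5} | {p3,p4}.
The partition is now stable with 2 blocks: {p2,p5} | {p3,p4}.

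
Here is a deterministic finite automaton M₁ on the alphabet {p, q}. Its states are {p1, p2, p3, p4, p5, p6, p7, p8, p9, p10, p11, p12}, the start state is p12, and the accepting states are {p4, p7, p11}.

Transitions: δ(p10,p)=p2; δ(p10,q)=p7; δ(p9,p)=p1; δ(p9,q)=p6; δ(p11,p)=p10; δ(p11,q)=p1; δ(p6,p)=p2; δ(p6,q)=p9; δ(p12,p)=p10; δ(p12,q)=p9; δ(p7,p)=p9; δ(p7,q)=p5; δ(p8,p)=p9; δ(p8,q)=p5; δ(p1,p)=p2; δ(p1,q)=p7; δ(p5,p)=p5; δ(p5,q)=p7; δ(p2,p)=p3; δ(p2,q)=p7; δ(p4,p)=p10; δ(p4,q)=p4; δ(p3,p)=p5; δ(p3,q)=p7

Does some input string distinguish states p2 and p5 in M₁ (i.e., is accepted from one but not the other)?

Reachable states from the start: {p1,p2,p3,p5,p6,p7,p9,p10,p12}. Unreachable: {p4,p8,p11} — drop them.
Start with accepting vs non-accepting: {p7} | {p1,p2,p3,p5,p6,p9,p10,p12}.
On input q, block {p1,p2,p3,p5,p6,p9,p10,p12} splits into {p1,p2,p3,p5,p10} and {p6,p9,p12}.
No further refinement is possible. Final partition (3 blocks): {p7} | {p1,p2,p3,p5,p10} | {p6,p9,p12}.
p2 and p5 lie in the same block of the stable partition, so they are equivalent — no string distinguishes them.

No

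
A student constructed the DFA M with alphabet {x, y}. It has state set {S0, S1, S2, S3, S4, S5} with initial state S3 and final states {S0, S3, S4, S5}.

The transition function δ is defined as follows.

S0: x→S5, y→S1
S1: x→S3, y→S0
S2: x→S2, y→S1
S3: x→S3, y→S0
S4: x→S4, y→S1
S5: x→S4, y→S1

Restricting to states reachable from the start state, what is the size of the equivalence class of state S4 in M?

Reachable states from the start: {S0,S1,S3,S4,S5}. Unreachable: {S2} — drop them.
Start with accepting vs non-accepting: {S0,S3,S4,S5} | {S1}.
On input y, block {S0,S3,S4,S5} splits into {S0,S4,S5} and {S3}.
The partition is now stable with 3 blocks: {S0,S4,S5} | {S1} | {S3}.
State S4 belongs to the block {S0,S4,S5}, which has 3 states.

3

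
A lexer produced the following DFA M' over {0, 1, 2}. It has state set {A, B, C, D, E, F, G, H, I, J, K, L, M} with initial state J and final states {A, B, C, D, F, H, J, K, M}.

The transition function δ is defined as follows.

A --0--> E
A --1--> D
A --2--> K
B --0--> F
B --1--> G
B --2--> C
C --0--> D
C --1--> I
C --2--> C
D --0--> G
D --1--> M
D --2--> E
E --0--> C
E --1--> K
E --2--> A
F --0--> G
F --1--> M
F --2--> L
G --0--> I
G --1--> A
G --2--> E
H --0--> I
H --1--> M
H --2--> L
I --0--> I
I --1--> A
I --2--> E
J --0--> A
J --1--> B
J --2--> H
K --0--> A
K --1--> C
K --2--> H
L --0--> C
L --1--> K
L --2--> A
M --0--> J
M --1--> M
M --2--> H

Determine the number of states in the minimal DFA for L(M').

All states are reachable from the start state.
Start with accepting vs non-accepting: {A,B,C,D,F,H,J,K,M} | {E,G,I,L}.
On input 0, block {A,B,C,D,F,H,J,K,M} splits into {B,C,J,K,M} and {A,D,F,H}.
Refine {B,C,J,K,M} on symbol 0: members go to different blocks, giving {B,C,J,K} and {M}.
Refine {B,C,J,K} on symbol 1: members go to different blocks, giving {B,C} and {J,K}.
Split {E,G,I,L} by δ(·,0) → {E,L} and {G,I}.
On input 0, block {A,D,F,H} splits into {D,F,H} and {A}.
Stable partition: {B,C} | {E,L} | {D,F,H} | {M} | {J,K} | {G,I} | {A} — 7 equivalence classes.

7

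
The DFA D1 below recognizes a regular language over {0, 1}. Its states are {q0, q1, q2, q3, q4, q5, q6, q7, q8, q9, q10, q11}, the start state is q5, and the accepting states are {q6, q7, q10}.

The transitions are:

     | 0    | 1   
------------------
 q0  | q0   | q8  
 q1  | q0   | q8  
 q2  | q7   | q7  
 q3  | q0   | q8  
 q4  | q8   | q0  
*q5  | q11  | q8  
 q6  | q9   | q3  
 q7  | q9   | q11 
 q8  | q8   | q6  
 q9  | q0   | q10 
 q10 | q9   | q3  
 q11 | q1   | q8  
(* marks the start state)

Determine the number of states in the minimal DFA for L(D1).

Reachable states from the start: {q0,q1,q3,q5,q6,q8,q9,q10,q11}. Unreachable: {q2,q4,q7} — drop them.
Start with accepting vs non-accepting: {q6,q10} | {q0,q1,q3,q5,q8,q9,q11}.
On input 1, block {q0,q1,q3,q5,q8,q9,q11} splits into {q0,q1,q3,q5,q11} and {q8,q9}.
On input 0, block {q8,q9} splits into {q8} and {q9}.
No further refinement is possible. Final partition (4 blocks): {q6,q10} | {q0,q1,q3,q5,q11} | {q8} | {q9}.

4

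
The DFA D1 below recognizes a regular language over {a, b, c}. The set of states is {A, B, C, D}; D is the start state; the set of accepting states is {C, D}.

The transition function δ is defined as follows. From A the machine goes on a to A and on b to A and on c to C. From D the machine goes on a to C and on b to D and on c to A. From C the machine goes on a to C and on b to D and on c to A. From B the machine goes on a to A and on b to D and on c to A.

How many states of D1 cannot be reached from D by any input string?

1

BFS from D reaches {A, C, D}; the 1 state(s) B are never visited.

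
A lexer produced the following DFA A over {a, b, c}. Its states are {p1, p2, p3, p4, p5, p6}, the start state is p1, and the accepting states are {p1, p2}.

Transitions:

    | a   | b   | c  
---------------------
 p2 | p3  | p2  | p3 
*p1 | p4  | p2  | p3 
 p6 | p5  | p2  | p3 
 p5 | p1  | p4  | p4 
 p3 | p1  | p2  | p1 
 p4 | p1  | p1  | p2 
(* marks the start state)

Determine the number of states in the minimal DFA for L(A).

States {p5,p6} cannot be reached from the start state, so discard them.
Initial partition by acceptance: {p1,p2} | {p3,p4}.
Stable partition: {p1,p2} | {p3,p4} — 2 equivalence classes.

2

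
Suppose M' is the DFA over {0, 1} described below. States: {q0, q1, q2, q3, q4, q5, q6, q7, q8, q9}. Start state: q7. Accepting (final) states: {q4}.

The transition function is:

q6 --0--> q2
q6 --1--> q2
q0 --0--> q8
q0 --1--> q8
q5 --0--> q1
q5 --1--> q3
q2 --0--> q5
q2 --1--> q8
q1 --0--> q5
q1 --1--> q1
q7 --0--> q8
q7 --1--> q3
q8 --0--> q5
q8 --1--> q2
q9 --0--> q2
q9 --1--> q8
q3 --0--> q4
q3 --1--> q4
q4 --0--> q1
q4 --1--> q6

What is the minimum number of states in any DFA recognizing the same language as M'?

5

Reachable states from the start: {q1,q2,q3,q4,q5,q6,q7,q8}. Unreachable: {q0,q9} — drop them.
Initial partition by acceptance: {q4} | {q1,q2,q3,q5,q6,q7,q8}.
Refine {q1,q2,q3,q5,q6,q7,q8} on symbol 0: members go to different blocks, giving {q1,q2,q5,q6,q7,q8} and {q3}.
Split {q1,q2,q5,q6,q7,q8} by δ(·,1) → {q1,q2,q6,q8} and {q5,q7}.
On input 0, block {q1,q2,q6,q8} splits into {q1,q2,q8} and {q6}.
Stable partition: {q4} | {q1,q2,q8} | {q3} | {q5,q7} | {q6} — 5 equivalence classes.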